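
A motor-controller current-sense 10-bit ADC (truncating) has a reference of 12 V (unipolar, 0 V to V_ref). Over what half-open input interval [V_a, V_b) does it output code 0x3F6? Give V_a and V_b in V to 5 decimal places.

[11.88281 V, 11.89453 V)

LSB = 12/2^10 = 11.719 mV.
Code 0x3F6 = 1014 decimal.
V_a = V_low + 1014·LSB = 11.8828 V; V_b = V_low + 1015·LSB = 11.8945 V.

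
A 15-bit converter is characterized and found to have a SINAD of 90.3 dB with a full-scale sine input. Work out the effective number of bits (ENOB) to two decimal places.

ENOB = (SINAD − 1.76) / 6.02 = (90.3 − 1.76)/6.02 = 14.708.

14.71 bits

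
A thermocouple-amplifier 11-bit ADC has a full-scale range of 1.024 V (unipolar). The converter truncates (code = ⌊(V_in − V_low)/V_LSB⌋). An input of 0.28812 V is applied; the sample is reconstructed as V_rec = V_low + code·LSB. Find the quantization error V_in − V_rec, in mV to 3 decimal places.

One LSB is 1.024 V / 2048 = 0.500 mV.
(V_in − V_low)/LSB = (0.28812 − 0)/0.0005 = 576.2400 → code 576 (floor).
Reconstructed: 0.288 V.
Error = 0.28812 − 0.288 = 0.00012 V = 0.120 mV.

0.120 mV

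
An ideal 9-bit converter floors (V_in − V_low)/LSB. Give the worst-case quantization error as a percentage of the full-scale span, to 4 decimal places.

Truncating → worst-case error = 1 LSB = V_FS/2^9, so 100/512 = 0.195312 % of full scale.

0.1953 %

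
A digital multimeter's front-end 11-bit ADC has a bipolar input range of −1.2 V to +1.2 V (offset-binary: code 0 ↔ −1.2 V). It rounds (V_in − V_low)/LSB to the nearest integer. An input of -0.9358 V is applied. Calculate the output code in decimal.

Full-scale span = 2.4 V; LSB = 2.4/2^11 = 1.172 mV.
(V_in − V_low)/LSB = (-0.9358 − (−1.2)) / 0.00117187 = 225.451.
So the output code is 225.

code 225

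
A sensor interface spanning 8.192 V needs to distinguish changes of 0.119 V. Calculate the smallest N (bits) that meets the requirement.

7 bits

Number of steps required ≥ 8.192 V / 0.119 V = 68.84.
Need 2^N ≥ 68.84; 2^6 = 64, 2^7 = 128.
Minimum N = 7.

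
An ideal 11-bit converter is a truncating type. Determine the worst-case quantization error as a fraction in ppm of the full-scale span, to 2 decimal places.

Truncating → worst-case error = 1 LSB = V_FS/2^11, so 1e+06/2048 = 488.281 ppm of full scale.

488.28 ppm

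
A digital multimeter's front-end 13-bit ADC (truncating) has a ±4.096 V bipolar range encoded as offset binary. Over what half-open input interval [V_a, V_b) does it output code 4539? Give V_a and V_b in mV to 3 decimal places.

[443.000 mV, 444.000 mV)

LSB = 8.192/2^13 = 1.000 mV.
V_a = V_low + 4539·LSB = 0.443 V; V_b = V_low + 4540·LSB = 0.444 V.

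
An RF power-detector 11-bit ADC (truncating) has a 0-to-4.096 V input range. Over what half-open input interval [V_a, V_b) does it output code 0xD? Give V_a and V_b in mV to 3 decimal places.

LSB = 4.096/2^11 = 2.000 mV.
Code 0xD = 13 decimal.
V_a = V_low + 13·LSB = 0.026 V; V_b = V_low + 14·LSB = 0.028 V.

[26.000 mV, 28.000 mV)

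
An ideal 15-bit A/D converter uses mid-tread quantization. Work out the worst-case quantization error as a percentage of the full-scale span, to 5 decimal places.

Rounding → worst-case error = ½ LSB = V_FS/2^16, so 100/65536 = 0.00152588 % of full scale.

0.00153 %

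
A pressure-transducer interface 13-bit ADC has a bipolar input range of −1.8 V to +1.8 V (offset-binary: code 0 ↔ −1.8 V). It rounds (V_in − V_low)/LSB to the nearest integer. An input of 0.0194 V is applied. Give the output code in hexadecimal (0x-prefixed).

code 0x102C (decimal 4140)

With 8192 levels over 3.6 V, one step is 439.45 µV.
(0.0194 − (−1.8)) / 0.000439453 = 4140.146 LSBs.
Round → code 4140.
In hexadecimal (0x-prefixed): 0x102C.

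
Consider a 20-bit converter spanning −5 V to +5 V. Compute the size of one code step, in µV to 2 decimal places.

Full-scale span = 10 V.
LSB = 10 / 2^20 = 10 / 1048576 = 9.53674e-06 V = 9.54 µV.

9.54 µV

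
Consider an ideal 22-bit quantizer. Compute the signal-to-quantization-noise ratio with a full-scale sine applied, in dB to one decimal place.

134.2 dB

SNR ≈ 6.02·N + 1.76 dB = 6.02·22 + 1.76 = 134.20 dB.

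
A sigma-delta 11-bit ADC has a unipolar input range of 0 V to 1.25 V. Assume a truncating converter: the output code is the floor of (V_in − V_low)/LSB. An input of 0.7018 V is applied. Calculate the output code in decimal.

Full-scale span = 1.25 V; LSB = 1.25/2^11 = 0.610 mV.
(V_in − V_low)/LSB = (0.7018 − 0) / 0.000610352 = 1149.829.
So the output code is 1149.

code 1149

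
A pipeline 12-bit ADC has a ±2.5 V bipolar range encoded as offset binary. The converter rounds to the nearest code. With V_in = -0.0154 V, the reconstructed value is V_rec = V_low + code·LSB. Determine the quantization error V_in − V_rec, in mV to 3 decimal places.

Step size: 5 V ÷ 2^12 = 1.221 mV.
(-0.0154 − (−2.5))/0.0012207 = 2035.3843; round gives code 2035.
V_rec = (−2.5) + 2035·0.0012207 = -0.015869141 V.
Error = -0.0154 − (−0.015869141) = 0.000469141 V = 0.469 mV.

0.469 mV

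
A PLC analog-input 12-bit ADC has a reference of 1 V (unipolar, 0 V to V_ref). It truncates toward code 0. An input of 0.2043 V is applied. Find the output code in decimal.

LSB = 1 V / 4096 = 244.14 µV.
Input sits at 836.813 steps above V_low.
⌊·⌋(836.813) = 836.

code 836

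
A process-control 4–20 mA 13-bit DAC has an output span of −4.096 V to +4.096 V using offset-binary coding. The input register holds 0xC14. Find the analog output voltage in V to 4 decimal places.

-1.0040 V

LSB = 8.192 V / 2^13 = 1.000 mV.
Code 0xC14 = 3092 decimal.
V_out = (−4.096) + 3092 × 0.001 V = -1.004 V.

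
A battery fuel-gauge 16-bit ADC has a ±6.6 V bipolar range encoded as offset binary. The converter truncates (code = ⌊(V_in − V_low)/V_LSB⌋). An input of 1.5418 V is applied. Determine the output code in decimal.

With 65536 levels over 13.2 V, one step is 201.42 µV.
(1.5418 − (−6.6)) / 0.000201416 = 40422.803 LSBs.
Floor → code 40422.

code 40422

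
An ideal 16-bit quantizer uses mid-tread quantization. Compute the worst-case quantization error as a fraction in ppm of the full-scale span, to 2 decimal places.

Rounding → worst-case error = ½ LSB = V_FS/2^17, so 1e+06/131072 = 7.62939 ppm of full scale.

7.63 ppm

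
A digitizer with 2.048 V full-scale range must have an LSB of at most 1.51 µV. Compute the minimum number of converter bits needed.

Number of steps required ≥ 2.048 V / 1.51 µV = 1356291.39.
Need 2^N ≥ 1356291.39; 2^20 = 1048576, 2^21 = 2097152.
Minimum N = 21.

21 bits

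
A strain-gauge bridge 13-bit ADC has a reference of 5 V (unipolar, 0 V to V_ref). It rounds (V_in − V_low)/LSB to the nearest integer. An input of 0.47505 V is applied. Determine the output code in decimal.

code 778

LSB = 5 V / 8192 = 0.610 mV.
Input sits at 778.322 steps above V_low.
Round → code 778.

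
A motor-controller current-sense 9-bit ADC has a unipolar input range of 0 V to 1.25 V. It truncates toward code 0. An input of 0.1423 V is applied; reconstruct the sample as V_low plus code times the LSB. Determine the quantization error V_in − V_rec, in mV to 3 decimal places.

LSB = 1.25/2^9 = 2.441 mV.
Scaled input = 58.2861 LSBs, so code = 58.
Code 58 maps back to 0 + 58×0.00244141 V = 0.14160156 V.
Difference: 0.000698437 V → 0.698 mV.

0.698 mV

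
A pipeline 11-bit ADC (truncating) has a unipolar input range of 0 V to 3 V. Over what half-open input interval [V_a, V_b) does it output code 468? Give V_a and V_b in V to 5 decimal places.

LSB = 3/2^11 = 1.465 mV.
V_a = V_low + 468·LSB = 0.685547 V; V_b = V_low + 469·LSB = 0.687012 V.

[0.68555 V, 0.68701 V)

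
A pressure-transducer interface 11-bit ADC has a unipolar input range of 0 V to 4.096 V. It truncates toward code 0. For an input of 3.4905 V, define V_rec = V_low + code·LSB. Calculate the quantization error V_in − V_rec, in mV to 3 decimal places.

0.500 mV

LSB = 4.096/2^11 = 2.000 mV.
(3.4905 − 0)/0.002 = 1745.2500; ⌊·⌋ gives code 1745.
Reconstructed: 3.49 V.
V_in − V_rec = 0.0005 V = 0.500 mV.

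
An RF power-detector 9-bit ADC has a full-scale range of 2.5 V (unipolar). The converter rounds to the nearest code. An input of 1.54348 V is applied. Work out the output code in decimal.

code 316

Full-scale span = 2.5 V; LSB = 2.5/2^9 = 4.883 mV.
(1.54348 − 0) / 0.00488281 = 316.105 LSBs.
Round → code 316.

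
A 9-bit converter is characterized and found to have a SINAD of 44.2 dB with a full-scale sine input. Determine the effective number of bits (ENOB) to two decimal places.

ENOB = (SINAD − 1.76) / 6.02 = (44.2 − 1.76)/6.02 = 7.050.

7.05 bits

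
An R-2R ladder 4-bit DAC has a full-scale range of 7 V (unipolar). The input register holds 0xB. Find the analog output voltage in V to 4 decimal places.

4.8125 V

LSB = 7 V / 2^4 = 437.500 mV.
Code 0xB = 11 decimal.
V_out = 0 + 11 × 0.4375 V = 4.8125 V.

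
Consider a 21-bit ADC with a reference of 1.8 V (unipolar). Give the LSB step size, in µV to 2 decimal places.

Full-scale span = 1.8 V.
LSB = 1.8 / 2^21 = 1.8 / 2097152 = 8.58307e-07 V = 0.86 µV.

0.86 µV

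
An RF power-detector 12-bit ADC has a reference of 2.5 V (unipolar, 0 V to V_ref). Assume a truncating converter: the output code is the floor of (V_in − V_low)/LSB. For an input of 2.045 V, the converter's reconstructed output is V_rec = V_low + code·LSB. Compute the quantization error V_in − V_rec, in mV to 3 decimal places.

0.322 mV

Step size: 2.5 V ÷ 2^12 = 0.610 mV.
(V_in − V_low)/LSB = (2.045 − 0)/0.000610352 = 3350.5280 → code 3350 (floor).
Code 3350 maps back to 0 + 3350×0.000610352 V = 2.0446777 V.
V_in − V_rec = 0.000322266 V = 0.322 mV.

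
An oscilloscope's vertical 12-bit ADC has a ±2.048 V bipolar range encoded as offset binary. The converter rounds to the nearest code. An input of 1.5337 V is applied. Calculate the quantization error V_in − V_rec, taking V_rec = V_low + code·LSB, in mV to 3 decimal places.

Step size: 4.096 V ÷ 2^12 = 1.000 mV.
Scaled input = 3581.7000 LSBs, so code = 3582.
V_rec = (−2.048) + 3582·0.001 = 1.534 V.
Error = 1.5337 − 1.534 = -0.0003 V = -0.300 mV.

-0.300 mV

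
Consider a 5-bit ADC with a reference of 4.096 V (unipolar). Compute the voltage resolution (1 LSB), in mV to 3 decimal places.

128.000 mV

Full-scale span = 4.096 V.
LSB = 4.096 / 2^5 = 4.096 / 32 = 0.128 V = 128.000 mV.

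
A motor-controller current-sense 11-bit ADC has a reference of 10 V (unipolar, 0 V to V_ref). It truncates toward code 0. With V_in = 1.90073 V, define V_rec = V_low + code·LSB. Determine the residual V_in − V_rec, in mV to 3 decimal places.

1.316 mV

One LSB is 10 V / 2048 = 4.883 mV.
(1.90073 − 0)/0.00488281 = 389.2695; ⌊·⌋ gives code 389.
Reconstructed: 1.8994141 V.
Difference: 0.00131594 V → 1.316 mV.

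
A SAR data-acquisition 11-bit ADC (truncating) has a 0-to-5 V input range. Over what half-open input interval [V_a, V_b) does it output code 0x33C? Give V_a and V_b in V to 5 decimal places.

[2.02148 V, 2.02393 V)

LSB = 5/2^11 = 2.441 mV.
Code 0x33C = 828 decimal.
V_a = V_low + 828·LSB = 2.02148 V; V_b = V_low + 829·LSB = 2.02393 V.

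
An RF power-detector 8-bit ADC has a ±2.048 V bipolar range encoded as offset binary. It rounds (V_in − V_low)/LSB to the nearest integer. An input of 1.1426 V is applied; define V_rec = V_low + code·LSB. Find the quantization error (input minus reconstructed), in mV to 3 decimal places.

One LSB is 4.096 V / 256 = 16.000 mV.
(1.1426 − (−2.048))/0.016 = 199.4125; round gives code 199.
V_rec = (−2.048) + 199·0.016 = 1.136 V.
Difference: 0.0066 V → 6.600 mV.

6.600 mV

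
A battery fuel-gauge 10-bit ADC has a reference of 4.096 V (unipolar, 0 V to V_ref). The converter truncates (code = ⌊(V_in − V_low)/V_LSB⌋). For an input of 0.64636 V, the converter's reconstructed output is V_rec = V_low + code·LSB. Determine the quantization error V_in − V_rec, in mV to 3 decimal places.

Step size: 4.096 V ÷ 2^10 = 4.000 mV.
Scaled input = 161.5900 LSBs, so code = 161.
V_rec = 0 + 161·0.004 = 0.644 V.
V_in − V_rec = 0.00236 V = 2.360 mV.

2.360 mV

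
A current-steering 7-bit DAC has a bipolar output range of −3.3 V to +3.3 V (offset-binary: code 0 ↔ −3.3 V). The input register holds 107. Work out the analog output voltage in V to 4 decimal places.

2.2172 V

LSB = 6.6 V / 2^7 = 51.562 mV.
V_out = (−3.3) + 107 × 0.0515625 V = 2.21719 V.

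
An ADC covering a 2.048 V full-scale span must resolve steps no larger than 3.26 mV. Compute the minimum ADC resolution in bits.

Number of steps required ≥ 2.048 V / 3.26 mV = 628.22.
Need 2^N ≥ 628.22; 2^9 = 512, 2^10 = 1024.
Minimum N = 10.

10 bits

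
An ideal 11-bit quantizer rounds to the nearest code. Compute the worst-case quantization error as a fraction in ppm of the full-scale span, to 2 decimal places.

244.14 ppm

Rounding → worst-case error = ½ LSB = V_FS/2^12, so 1e+06/4096 = 244.141 ppm of full scale.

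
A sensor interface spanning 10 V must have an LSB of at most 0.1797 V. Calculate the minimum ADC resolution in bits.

Number of steps required ≥ 10 V / 0.1797 V = 55.65.
Need 2^N ≥ 55.65; 2^5 = 32, 2^6 = 64.
Minimum N = 6.

6 bits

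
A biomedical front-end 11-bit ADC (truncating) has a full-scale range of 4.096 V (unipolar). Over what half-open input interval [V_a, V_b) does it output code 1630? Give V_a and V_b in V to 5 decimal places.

LSB = 4.096/2^11 = 2.000 mV.
V_a = V_low + 1630·LSB = 3.26 V; V_b = V_low + 1631·LSB = 3.262 V.

[3.26000 V, 3.26200 V)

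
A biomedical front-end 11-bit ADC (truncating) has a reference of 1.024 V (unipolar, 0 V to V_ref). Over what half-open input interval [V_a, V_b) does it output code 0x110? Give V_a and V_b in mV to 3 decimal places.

[136.000 mV, 136.500 mV)

LSB = 1.024/2^11 = 0.500 mV.
Code 0x110 = 272 decimal.
V_a = V_low + 272·LSB = 0.136 V; V_b = V_low + 273·LSB = 0.1365 V.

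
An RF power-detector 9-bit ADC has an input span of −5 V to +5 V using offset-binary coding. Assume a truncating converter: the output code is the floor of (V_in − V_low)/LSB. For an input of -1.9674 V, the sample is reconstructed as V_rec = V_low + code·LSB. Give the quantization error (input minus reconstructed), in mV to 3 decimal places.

5.256 mV

LSB = 10/2^9 = 19.531 mV.
(V_in − V_low)/LSB = (-1.9674 − (−5))/0.0195312 = 155.2691 → code 155 (floor).
V_rec = (−5) + 155·0.0195312 = -1.9726562 V.
V_in − V_rec = 0.00525625 V = 5.256 mV.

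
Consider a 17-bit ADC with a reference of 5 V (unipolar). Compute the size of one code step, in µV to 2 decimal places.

Full-scale span = 5 V.
LSB = 5 / 2^17 = 5 / 131072 = 3.8147e-05 V = 38.15 µV.

38.15 µV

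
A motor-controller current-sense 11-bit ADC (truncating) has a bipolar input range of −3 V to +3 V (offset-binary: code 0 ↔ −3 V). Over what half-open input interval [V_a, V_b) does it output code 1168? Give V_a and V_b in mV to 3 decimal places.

LSB = 6/2^11 = 2.930 mV.
V_a = V_low + 1168·LSB = 0.421875 V; V_b = V_low + 1169·LSB = 0.424805 V.

[421.875 mV, 424.805 mV)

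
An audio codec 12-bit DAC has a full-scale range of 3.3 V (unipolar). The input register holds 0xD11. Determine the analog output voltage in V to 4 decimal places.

LSB = 3.3 V / 2^12 = 0.806 mV.
Code 0xD11 = 3345 decimal.
V_out = 0 + 3345 × 0.000805664 V = 2.69495 V.

2.6949 V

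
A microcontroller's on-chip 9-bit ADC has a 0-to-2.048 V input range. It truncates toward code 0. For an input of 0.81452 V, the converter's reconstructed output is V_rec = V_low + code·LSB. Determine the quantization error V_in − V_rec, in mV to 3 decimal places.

Step size: 2.048 V ÷ 2^9 = 4.000 mV.
(V_in − V_low)/LSB = (0.81452 − 0)/0.004 = 203.6300 → code 203 (floor).
Reconstructed: 0.812 V.
Difference: 0.00252 V → 2.520 mV.

2.520 mV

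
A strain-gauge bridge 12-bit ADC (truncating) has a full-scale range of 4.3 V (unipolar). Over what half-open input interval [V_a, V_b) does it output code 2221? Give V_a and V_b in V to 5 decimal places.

LSB = 4.3/2^12 = 1.050 mV.
V_a = V_low + 2221·LSB = 2.33162 V; V_b = V_low + 2222·LSB = 2.33267 V.

[2.33162 V, 2.33267 V)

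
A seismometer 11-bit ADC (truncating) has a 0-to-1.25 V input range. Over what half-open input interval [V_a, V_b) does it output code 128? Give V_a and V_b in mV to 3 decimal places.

LSB = 1.25/2^11 = 0.610 mV.
V_a = V_low + 128·LSB = 0.078125 V; V_b = V_low + 129·LSB = 0.0787354 V.

[78.125 mV, 78.735 mV)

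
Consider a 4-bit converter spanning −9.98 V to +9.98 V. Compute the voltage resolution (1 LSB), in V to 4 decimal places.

Full-scale span = 19.96 V.
LSB = 19.96 / 2^4 = 19.96 / 16 = 1.2475 V = 1.2475 V.

1.2475 V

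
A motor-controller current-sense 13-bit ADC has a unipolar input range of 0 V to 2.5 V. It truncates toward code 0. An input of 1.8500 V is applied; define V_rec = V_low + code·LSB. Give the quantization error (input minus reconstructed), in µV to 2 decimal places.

LSB = 2.5/2^13 = 305.18 µV.
Scaled input = 6062.0800 LSBs, so code = 6062.
Code 6062 maps back to 0 + 6062×0.000305176 V = 1.8499756 V.
V_in − V_rec = 2.44141e-05 V = 24.41 µV.

24.41 µV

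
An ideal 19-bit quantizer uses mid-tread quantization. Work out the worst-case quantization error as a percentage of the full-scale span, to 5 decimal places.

0.00010 %

Rounding → worst-case error = ½ LSB = V_FS/2^20, so 100/1048576 = 9.53674e-05 % of full scale.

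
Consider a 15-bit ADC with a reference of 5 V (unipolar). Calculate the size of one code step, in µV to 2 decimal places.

152.59 µV

Full-scale span = 5 V.
LSB = 5 / 2^15 = 5 / 32768 = 0.000152588 V = 152.59 µV.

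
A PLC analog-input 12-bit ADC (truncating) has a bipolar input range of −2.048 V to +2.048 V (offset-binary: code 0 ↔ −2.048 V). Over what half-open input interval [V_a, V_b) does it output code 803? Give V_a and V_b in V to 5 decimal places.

[-1.24500 V, -1.24400 V)

LSB = 4.096/2^12 = 1.000 mV.
V_a = V_low + 803·LSB = -1.245 V; V_b = V_low + 804·LSB = -1.244 V.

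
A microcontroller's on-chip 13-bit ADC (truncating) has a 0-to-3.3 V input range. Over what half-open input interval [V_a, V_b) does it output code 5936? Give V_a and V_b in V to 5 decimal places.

[2.39121 V, 2.39161 V)

LSB = 3.3/2^13 = 402.83 µV.
V_a = V_low + 5936·LSB = 2.39121 V; V_b = V_low + 5937·LSB = 2.39161 V.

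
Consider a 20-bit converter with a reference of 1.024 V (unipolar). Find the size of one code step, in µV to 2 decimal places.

0.98 µV

Full-scale span = 1.024 V.
LSB = 1.024 / 2^20 = 1.024 / 1048576 = 9.76563e-07 V = 0.98 µV.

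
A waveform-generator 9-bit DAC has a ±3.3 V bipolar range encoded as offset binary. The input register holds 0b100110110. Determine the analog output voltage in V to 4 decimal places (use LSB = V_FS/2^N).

0.6961 V

LSB = 6.6 V / 2^9 = 12.891 mV.
Code 0b100110110 = 310 decimal.
V_out = (−3.3) + 310 × 0.0128906 V = 0.696094 V.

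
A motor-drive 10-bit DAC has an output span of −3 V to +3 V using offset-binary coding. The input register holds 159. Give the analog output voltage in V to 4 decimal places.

-2.0684 V

LSB = 6 V / 2^10 = 5.859 mV.
V_out = (−3) + 159 × 0.00585938 V = -2.06836 V.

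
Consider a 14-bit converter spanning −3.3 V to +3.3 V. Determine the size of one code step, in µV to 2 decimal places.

402.83 µV

Full-scale span = 6.6 V.
LSB = 6.6 / 2^14 = 6.6 / 16384 = 0.000402832 V = 402.83 µV.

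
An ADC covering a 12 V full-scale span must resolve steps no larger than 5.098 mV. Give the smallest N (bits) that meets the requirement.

Number of steps required ≥ 12 V / 5.098 mV = 2353.86.
Need 2^N ≥ 2353.86; 2^11 = 2048, 2^12 = 4096.
Minimum N = 12.

12 bits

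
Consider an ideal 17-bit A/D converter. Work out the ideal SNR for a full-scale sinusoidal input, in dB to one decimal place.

SNR ≈ 6.02·N + 1.76 dB = 6.02·17 + 1.76 = 104.10 dB.

104.1 dB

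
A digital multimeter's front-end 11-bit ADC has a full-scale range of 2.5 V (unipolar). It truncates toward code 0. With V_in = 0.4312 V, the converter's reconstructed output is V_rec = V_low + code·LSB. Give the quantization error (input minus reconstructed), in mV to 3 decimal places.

LSB = 2.5/2^11 = 1.221 mV.
Scaled input = 353.2390 LSBs, so code = 353.
Code 353 maps back to 0 + 353×0.0012207 V = 0.4309082 V.
V_in − V_rec = 0.000291797 V = 0.292 mV.

0.292 mV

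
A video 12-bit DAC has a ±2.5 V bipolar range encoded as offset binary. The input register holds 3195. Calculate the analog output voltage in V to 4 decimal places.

LSB = 5 V / 2^12 = 1.221 mV.
V_out = (−2.5) + 3195 × 0.0012207 V = 1.40015 V.

1.4001 V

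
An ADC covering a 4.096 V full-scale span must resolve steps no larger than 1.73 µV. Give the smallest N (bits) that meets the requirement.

22 bits

Number of steps required ≥ 4.096 V / 1.73 µV = 2367630.06.
Need 2^N ≥ 2367630.06; 2^21 = 2097152, 2^22 = 4194304.
Minimum N = 22.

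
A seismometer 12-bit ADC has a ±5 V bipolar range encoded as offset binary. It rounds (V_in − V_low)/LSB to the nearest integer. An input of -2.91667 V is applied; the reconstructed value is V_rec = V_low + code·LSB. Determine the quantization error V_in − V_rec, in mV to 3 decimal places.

Step size: 10 V ÷ 2^12 = 2.441 mV.
Scaled input = 853.3320 LSBs, so code = 853.
V_rec = (−5) + 853·0.00244141 = -2.9174805 V.
Difference: 0.000810469 V → 0.810 mV.

0.810 mV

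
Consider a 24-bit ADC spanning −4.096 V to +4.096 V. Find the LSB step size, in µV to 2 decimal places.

0.49 µV

Full-scale span = 8.192 V.
LSB = 8.192 / 2^24 = 8.192 / 16777216 = 4.88281e-07 V = 0.49 µV.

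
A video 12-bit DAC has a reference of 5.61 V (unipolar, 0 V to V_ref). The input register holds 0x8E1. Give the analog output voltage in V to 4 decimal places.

3.1132 V

LSB = 5.61 V / 2^12 = 1.370 mV.
Code 0x8E1 = 2273 decimal.
V_out = 0 + 2273 × 0.00136963 V = 3.11317 V.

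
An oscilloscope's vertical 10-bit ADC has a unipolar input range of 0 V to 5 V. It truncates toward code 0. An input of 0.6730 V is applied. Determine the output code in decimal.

Full-scale span = 5 V; LSB = 5/2^10 = 4.883 mV.
Input sits at 137.830 steps above V_low.
So the output code is 137.

code 137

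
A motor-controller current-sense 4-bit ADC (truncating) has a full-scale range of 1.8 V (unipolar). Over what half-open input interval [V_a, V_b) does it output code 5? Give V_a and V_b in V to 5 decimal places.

LSB = 1.8/2^4 = 112.500 mV.
V_a = V_low + 5·LSB = 0.5625 V; V_b = V_low + 6·LSB = 0.675 V.

[0.56250 V, 0.67500 V)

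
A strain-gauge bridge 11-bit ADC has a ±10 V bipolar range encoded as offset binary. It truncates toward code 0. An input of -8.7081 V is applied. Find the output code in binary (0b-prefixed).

With 2048 levels over 20 V, one step is 9.766 mV.
Input sits at 132.291 steps above V_low.
⌊·⌋(132.291) = 132.
In binary (0b-prefixed): 0b10000100.

code 0b10000100 (decimal 132)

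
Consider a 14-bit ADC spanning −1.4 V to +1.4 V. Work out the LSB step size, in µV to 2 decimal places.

170.90 µV

Full-scale span = 2.8 V.
LSB = 2.8 / 2^14 = 2.8 / 16384 = 0.000170898 V = 170.90 µV.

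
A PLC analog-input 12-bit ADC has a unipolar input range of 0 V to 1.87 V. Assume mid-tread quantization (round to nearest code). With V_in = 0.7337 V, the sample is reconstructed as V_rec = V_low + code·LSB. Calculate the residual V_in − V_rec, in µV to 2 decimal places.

35.45 µV

LSB = 1.87/2^12 = 456.54 µV.
(0.7337 − 0)/0.000456543 = 1607.0776; round gives code 1607.
Reconstructed: 0.73366455 V.
Error = 0.7337 − 0.73366455 = 3.54492e-05 V = 35.45 µV.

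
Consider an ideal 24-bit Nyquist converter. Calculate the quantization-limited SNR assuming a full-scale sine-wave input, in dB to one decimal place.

SNR ≈ 6.02·N + 1.76 dB = 6.02·24 + 1.76 = 146.24 dB.

146.2 dB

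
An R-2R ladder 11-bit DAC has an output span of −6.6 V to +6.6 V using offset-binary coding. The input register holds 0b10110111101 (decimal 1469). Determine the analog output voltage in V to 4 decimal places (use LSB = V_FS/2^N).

LSB = 13.2 V / 2^11 = 6.445 mV.
Code 0b10110111101 = 1469 decimal.
V_out = (−6.6) + 1469 × 0.00644531 V = 2.86816 V.

2.8682 V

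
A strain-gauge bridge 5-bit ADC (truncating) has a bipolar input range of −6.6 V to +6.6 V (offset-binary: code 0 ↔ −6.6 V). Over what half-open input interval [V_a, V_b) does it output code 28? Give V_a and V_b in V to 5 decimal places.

[4.95000 V, 5.36250 V)

LSB = 13.2/2^5 = 412.500 mV.
V_a = V_low + 28·LSB = 4.95 V; V_b = V_low + 29·LSB = 5.3625 V.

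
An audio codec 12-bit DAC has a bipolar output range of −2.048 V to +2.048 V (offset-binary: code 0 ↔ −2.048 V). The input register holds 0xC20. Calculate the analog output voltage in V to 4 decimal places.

LSB = 4.096 V / 2^12 = 1.000 mV.
Code 0xC20 = 3104 decimal.
V_out = (−2.048) + 3104 × 0.001 V = 1.056 V.

1.0560 V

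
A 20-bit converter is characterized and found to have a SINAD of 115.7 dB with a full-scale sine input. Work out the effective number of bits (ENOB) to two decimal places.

ENOB = (SINAD − 1.76) / 6.02 = (115.7 − 1.76)/6.02 = 18.927.

18.93 bits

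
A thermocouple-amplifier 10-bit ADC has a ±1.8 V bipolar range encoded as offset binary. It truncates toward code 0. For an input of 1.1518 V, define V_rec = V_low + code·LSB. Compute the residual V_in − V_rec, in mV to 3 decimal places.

2.191 mV

One LSB is 3.6 V / 1024 = 3.516 mV.
(1.1518 − (−1.8))/0.00351563 = 839.6231; ⌊·⌋ gives code 839.
V_rec = (−1.8) + 839·0.00351563 = 1.1496094 V.
Difference: 0.00219062 V → 2.191 mV.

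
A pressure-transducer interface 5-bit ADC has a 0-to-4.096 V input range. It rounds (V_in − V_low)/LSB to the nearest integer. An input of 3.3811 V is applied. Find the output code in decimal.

LSB = 4.096 V / 32 = 128.000 mV.
Input sits at 26.415 steps above V_low.
Round → code 26.

code 26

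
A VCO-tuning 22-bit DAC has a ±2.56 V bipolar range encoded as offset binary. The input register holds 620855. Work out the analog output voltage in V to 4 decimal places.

LSB = 5.12 V / 2^22 = 1.22 µV.
V_out = (−2.56) + 620855 × 1.2207e-06 V = -1.80212 V.

-1.8021 V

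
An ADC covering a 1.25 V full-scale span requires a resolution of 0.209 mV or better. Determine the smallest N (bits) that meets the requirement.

13 bits

Number of steps required ≥ 1.25 V / 0.209 mV = 5980.86.
Need 2^N ≥ 5980.86; 2^12 = 4096, 2^13 = 8192.
Minimum N = 13.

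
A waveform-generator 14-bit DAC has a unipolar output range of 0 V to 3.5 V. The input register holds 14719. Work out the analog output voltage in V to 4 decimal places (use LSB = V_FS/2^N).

3.1443 V

LSB = 3.5 V / 2^14 = 213.62 µV.
V_out = 0 + 14719 × 0.000213623 V = 3.14432 V.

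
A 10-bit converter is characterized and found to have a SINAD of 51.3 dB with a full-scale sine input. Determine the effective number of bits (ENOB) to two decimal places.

ENOB = (SINAD − 1.76) / 6.02 = (51.3 − 1.76)/6.02 = 8.229.

8.23 bits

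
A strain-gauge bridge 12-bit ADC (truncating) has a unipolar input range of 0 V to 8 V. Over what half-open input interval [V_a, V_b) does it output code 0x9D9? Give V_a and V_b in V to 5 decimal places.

[4.92383 V, 4.92578 V)

LSB = 8/2^12 = 1.953 mV.
Code 0x9D9 = 2521 decimal.
V_a = V_low + 2521·LSB = 4.92383 V; V_b = V_low + 2522·LSB = 4.92578 V.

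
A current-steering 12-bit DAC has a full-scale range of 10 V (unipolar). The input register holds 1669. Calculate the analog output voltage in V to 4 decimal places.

LSB = 10 V / 2^12 = 2.441 mV.
V_out = 0 + 1669 × 0.00244141 V = 4.07471 V.

4.0747 V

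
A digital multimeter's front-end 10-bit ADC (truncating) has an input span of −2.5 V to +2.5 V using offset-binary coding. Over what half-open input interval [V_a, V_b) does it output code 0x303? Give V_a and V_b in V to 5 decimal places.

LSB = 5/2^10 = 4.883 mV.
Code 0x303 = 771 decimal.
V_a = V_low + 771·LSB = 1.26465 V; V_b = V_low + 772·LSB = 1.26953 V.

[1.26465 V, 1.26953 V)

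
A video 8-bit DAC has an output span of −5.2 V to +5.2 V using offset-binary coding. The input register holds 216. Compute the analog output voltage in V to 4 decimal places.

3.5750 V

LSB = 10.4 V / 2^8 = 40.625 mV.
V_out = (−5.2) + 216 × 0.040625 V = 3.575 V.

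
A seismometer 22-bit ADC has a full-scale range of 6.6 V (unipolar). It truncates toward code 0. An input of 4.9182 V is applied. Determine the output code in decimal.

With 4194304 levels over 6.6 V, one step is 1.57 µV.
Input sits at 3125519.081 steps above V_low.
Floor → code 3125519.

code 3125519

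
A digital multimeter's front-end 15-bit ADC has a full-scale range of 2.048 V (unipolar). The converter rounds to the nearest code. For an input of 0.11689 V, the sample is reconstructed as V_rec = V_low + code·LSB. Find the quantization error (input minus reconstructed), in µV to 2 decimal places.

15.00 µV

Step size: 2.048 V ÷ 2^15 = 62.50 µV.
(V_in − V_low)/LSB = (0.11689 − 0)/6.25e-05 = 1870.2400 → code 1870 (round).
V_rec = 0 + 1870·6.25e-05 = 0.116875 V.
Error = 0.11689 − 0.116875 = 1.5e-05 V = 15.00 µV.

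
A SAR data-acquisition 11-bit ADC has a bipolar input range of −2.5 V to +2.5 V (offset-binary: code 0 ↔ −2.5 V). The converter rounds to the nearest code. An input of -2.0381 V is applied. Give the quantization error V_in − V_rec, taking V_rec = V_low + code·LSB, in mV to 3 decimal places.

One LSB is 5 V / 2048 = 2.441 mV.
Scaled input = 189.1942 LSBs, so code = 189.
V_rec = (−2.5) + 189·0.00244141 = -2.0385742 V.
Error = -2.0381 − (−2.0385742) = 0.000474219 V = 0.474 mV.

0.474 mV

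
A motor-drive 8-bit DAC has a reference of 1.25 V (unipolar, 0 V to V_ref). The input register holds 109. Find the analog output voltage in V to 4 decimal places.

0.5322 V

LSB = 1.25 V / 2^8 = 4.883 mV.
V_out = 0 + 109 × 0.00488281 V = 0.532227 V.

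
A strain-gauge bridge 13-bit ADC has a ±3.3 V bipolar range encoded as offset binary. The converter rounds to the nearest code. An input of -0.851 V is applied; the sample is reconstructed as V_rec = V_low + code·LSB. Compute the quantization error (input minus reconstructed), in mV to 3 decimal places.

-0.219 mV

LSB = 6.6/2^13 = 0.806 mV.
(V_in − V_low)/LSB = (-0.851 − (−3.3))/0.000805664 = 3039.7285 → code 3040 (round).
V_rec = (−3.3) + 3040·0.000805664 = -0.85078125 V.
Error = -0.851 − (−0.85078125) = -0.00021875 V = -0.219 mV.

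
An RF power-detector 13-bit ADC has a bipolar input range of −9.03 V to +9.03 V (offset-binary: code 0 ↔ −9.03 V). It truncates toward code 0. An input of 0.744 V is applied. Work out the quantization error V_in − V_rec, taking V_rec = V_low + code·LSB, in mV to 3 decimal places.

LSB = 18.06/2^13 = 2.205 mV.
(V_in − V_low)/LSB = (0.744 − (−9.03))/0.00220459 = 4433.4777 → code 4433 (floor).
Reconstructed: 0.74294678 V.
V_in − V_rec = 0.00105322 V = 1.053 mV.

1.053 mV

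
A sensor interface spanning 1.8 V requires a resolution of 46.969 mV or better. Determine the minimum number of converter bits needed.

6 bits

Number of steps required ≥ 1.8 V / 46.969 mV = 38.32.
Need 2^N ≥ 38.32; 2^5 = 32, 2^6 = 64.
Minimum N = 6.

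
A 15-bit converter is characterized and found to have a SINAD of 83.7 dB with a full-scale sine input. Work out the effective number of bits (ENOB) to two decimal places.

ENOB = (SINAD − 1.76) / 6.02 = (83.7 − 1.76)/6.02 = 13.611.

13.61 bits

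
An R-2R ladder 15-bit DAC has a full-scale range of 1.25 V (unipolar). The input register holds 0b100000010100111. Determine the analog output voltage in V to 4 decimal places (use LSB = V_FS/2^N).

0.6314 V

LSB = 1.25 V / 2^15 = 38.15 µV.
Code 0b100000010100111 = 16551 decimal.
V_out = 0 + 16551 × 3.8147e-05 V = 0.631371 V.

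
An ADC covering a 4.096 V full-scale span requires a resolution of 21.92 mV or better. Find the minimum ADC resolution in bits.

8 bits

Number of steps required ≥ 4.096 V / 21.92 mV = 186.86.
Need 2^N ≥ 186.86; 2^7 = 128, 2^8 = 256.
Minimum N = 8.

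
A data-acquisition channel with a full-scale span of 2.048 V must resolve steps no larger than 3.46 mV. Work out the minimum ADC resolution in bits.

10 bits

Number of steps required ≥ 2.048 V / 3.46 mV = 591.91.
Need 2^N ≥ 591.91; 2^9 = 512, 2^10 = 1024.
Minimum N = 10.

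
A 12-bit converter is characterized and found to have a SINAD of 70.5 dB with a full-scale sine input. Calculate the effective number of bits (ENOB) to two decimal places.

ENOB = (SINAD − 1.76) / 6.02 = (70.5 − 1.76)/6.02 = 11.419.

11.42 bits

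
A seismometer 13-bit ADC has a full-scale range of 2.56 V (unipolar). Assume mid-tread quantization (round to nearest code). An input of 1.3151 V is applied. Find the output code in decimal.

code 4208

LSB = 2.56 V / 8192 = 312.50 µV.
(V_in − V_low)/LSB = (1.3151 − 0) / 0.0003125 = 4208.320.
round(4208.320) = 4208.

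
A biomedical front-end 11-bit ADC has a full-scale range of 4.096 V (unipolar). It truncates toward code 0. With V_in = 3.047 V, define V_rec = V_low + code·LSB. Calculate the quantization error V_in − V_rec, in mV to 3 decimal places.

Step size: 4.096 V ÷ 2^11 = 2.000 mV.
(V_in − V_low)/LSB = (3.047 − 0)/0.002 = 1523.5000 → code 1523 (floor).
Reconstructed: 3.046 V.
Error = 3.047 − 3.046 = 0.001 V = 1.000 mV.

1.000 mV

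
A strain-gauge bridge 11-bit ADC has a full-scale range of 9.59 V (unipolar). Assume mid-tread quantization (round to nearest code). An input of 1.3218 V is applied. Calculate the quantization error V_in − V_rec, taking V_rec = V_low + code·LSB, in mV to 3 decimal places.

1.302 mV

One LSB is 9.59 V / 2048 = 4.683 mV.
(V_in − V_low)/LSB = (1.3218 − 0)/0.00468262 = 282.2780 → code 282 (round).
Reconstructed: 1.320498 V.
Difference: 0.00130195 V → 1.302 mV.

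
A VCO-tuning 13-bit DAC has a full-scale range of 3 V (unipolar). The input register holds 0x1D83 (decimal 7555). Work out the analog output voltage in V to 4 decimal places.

LSB = 3 V / 2^13 = 366.21 µV.
Code 0x1D83 = 7555 decimal.
V_out = 0 + 7555 × 0.000366211 V = 2.76672 V.

2.7667 V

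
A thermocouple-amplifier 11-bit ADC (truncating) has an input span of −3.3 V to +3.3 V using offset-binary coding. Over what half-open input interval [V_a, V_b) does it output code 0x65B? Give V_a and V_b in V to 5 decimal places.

LSB = 6.6/2^11 = 3.223 mV.
Code 0x65B = 1627 decimal.
V_a = V_low + 1627·LSB = 1.94326 V; V_b = V_low + 1628·LSB = 1.94648 V.

[1.94326 V, 1.94648 V)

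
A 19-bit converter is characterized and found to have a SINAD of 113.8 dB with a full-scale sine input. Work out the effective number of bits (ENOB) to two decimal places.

18.61 bits

ENOB = (SINAD − 1.76) / 6.02 = (113.8 − 1.76)/6.02 = 18.611.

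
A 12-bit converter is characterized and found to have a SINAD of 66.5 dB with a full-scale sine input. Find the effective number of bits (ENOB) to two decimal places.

ENOB = (SINAD − 1.76) / 6.02 = (66.5 − 1.76)/6.02 = 10.754.

10.75 bits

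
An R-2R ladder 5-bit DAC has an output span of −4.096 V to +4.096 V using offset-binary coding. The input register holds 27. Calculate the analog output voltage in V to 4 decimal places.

2.8160 V

LSB = 8.192 V / 2^5 = 256.000 mV.
V_out = (−4.096) + 27 × 0.256 V = 2.816 V.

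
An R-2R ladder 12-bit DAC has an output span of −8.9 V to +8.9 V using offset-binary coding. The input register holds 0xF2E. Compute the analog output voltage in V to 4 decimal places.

7.9874 V

LSB = 17.8 V / 2^12 = 4.346 mV.
Code 0xF2E = 3886 decimal.
V_out = (−8.9) + 3886 × 0.0043457 V = 7.9874 V.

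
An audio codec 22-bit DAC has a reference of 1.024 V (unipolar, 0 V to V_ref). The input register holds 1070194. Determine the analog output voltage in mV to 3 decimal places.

261.278 mV

LSB = 1.024 V / 2^22 = 0.24 µV.
V_out = 0 + 1070194 × 2.44141e-07 V = 0.261278 V.
= 261.278 mV.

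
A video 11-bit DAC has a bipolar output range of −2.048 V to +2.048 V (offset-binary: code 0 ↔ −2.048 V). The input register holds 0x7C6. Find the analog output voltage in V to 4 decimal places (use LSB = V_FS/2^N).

LSB = 4.096 V / 2^11 = 2.000 mV.
Code 0x7C6 = 1990 decimal.
V_out = (−2.048) + 1990 × 0.002 V = 1.932 V.

1.9320 V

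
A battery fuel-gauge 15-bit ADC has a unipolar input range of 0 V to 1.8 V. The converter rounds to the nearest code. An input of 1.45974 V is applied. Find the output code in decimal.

LSB = 1.8 V / 32768 = 54.93 µV.
(V_in − V_low)/LSB = (1.45974 − 0) / 5.49316e-05 = 26573.756.
Round → code 26574.

code 26574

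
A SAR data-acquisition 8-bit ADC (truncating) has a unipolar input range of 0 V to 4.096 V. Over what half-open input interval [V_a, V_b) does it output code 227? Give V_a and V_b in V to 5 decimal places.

LSB = 4.096/2^8 = 16.000 mV.
V_a = V_low + 227·LSB = 3.632 V; V_b = V_low + 228·LSB = 3.648 V.

[3.63200 V, 3.64800 V)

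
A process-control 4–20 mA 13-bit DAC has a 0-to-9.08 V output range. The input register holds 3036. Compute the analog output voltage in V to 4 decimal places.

LSB = 9.08 V / 2^13 = 1.108 mV.
V_out = 0 + 3036 × 0.0011084 V = 3.3651 V.

3.3651 V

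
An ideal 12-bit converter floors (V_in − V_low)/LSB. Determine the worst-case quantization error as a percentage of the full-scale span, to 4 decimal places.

0.0244 %

Truncating → worst-case error = 1 LSB = V_FS/2^12, so 100/4096 = 0.0244141 % of full scale.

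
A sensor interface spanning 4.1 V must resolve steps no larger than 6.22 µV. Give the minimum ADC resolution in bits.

Number of steps required ≥ 4.1 V / 6.22 µV = 659163.99.
Need 2^N ≥ 659163.99; 2^19 = 524288, 2^20 = 1048576.
Minimum N = 20.

20 bits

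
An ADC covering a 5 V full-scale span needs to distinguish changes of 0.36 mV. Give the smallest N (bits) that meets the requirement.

14 bits

Number of steps required ≥ 5 V / 0.36 mV = 13888.89.
Need 2^N ≥ 13888.89; 2^13 = 8192, 2^14 = 16384.
Minimum N = 14.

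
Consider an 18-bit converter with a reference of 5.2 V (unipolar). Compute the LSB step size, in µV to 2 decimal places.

19.84 µV

Full-scale span = 5.2 V.
LSB = 5.2 / 2^18 = 5.2 / 262144 = 1.98364e-05 V = 19.84 µV.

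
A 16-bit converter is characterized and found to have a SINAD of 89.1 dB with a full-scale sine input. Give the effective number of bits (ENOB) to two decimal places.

14.51 bits

ENOB = (SINAD − 1.76) / 6.02 = (89.1 − 1.76)/6.02 = 14.508.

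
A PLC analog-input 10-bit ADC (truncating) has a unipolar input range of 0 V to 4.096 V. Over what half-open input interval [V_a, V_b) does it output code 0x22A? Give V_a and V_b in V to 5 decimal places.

[2.21600 V, 2.22000 V)

LSB = 4.096/2^10 = 4.000 mV.
Code 0x22A = 554 decimal.
V_a = V_low + 554·LSB = 2.216 V; V_b = V_low + 555·LSB = 2.22 V.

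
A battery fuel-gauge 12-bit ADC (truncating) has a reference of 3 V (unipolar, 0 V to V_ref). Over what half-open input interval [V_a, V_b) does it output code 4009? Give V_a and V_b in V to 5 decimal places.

[2.93628 V, 2.93701 V)

LSB = 3/2^12 = 0.732 mV.
V_a = V_low + 4009·LSB = 2.93628 V; V_b = V_low + 4010·LSB = 2.93701 V.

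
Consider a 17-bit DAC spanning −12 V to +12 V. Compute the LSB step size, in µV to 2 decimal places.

183.11 µV

Full-scale span = 24 V.
LSB = 24 / 2^17 = 24 / 131072 = 0.000183105 V = 183.11 µV.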